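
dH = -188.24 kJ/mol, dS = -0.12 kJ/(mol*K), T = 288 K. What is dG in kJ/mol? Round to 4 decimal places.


Gibbs: dG = dH - T*dS (consistent units, dS already in kJ/(mol*K)).
T*dS = 288 * -0.12 = -34.56
dG = -188.24 - (-34.56)
dG = -153.68 kJ/mol, rounded to 4 dp:

-153.6800 kJ/mol


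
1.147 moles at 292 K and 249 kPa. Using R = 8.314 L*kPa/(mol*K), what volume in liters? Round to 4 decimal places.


PV = nRT, solve for V = nRT / P.
nRT = 1.147 * 8.314 * 292 = 2784.5581
V = 2784.5581 / 249
V = 11.18296426 L, rounded to 4 dp:

11.1830 L


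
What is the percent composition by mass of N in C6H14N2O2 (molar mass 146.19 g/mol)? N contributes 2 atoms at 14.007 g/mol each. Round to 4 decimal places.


pct = 100 * (n_elem * M_elem) / M_total
mass_contribution = 2 * 14.007 = 28.014 g/mol
pct = 100 * 28.014 / 146.19
pct = 19.16273343 %, rounded to 4 dp:

19.1627 %


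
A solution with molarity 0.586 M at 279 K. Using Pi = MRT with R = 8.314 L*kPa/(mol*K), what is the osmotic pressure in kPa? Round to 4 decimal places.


Osmotic pressure (van't Hoff): Pi = M*R*T.
RT = 8.314 * 279 = 2319.606
Pi = 0.586 * 2319.606
Pi = 1359.289116 kPa, rounded to 4 dp:

1359.2891 kPa


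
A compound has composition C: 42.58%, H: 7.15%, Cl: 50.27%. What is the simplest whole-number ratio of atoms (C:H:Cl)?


Assume 100 g of compound, divide each mass% by atomic mass to get moles, then normalize by the smallest to get a raw atom ratio.
Moles per 100 g: C: 42.58/12.011 = 3.5451, H: 7.15/1.008 = 7.0933, Cl: 50.27/35.453 = 1.4179
Raw ratio (divide by min = 1.4179): C: 2.5, H: 5.003, Cl: 1.0
Multiply by 2 to clear fractions: C: 5.0 ~= 5, H: 10.005 ~= 10, Cl: 2.0 ~= 2
Reduce by GCD to get the simplest whole-number ratio:

5:10:2


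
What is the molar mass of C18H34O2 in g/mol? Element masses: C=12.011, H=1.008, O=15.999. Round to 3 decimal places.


M = sum(count * atomic_mass) over atoms.
M = 18*12.011 + 34*1.008 + 2*15.999
M = 216.198 + 34.272 + 31.998
M = 282.468 g/mol, rounded to 3 dp:

282.468 g/mol


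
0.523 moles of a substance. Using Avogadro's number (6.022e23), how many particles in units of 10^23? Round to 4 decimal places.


N = n * NA, then divide by 1e23 for the requested units.
N / 1e23 = n * 6.022
N / 1e23 = 0.523 * 6.022
N / 1e23 = 3.149506, rounded to 4 dp:

3.1495


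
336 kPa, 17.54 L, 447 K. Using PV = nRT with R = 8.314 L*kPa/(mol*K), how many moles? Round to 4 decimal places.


PV = nRT, solve for n = PV / (RT).
PV = 336 * 17.54 = 5893.44
RT = 8.314 * 447 = 3716.358
n = 5893.44 / 3716.358
n = 1.58581062 mol, rounded to 4 dp:

1.5858 mol


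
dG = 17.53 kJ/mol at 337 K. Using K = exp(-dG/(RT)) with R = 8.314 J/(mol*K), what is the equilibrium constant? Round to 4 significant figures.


dG is in kJ/mol; multiply by 1000 to match R in J/(mol*K).
RT = 8.314 * 337 = 2801.818 J/mol
exponent = -dG*1000 / (RT) = -(17.53*1000) / 2801.818 = -6.25665193
K = exp(-6.25665193)
K = 0.0019176555, rounded to 4 significant figures:

0.001918


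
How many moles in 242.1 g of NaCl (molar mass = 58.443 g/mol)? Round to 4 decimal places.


n = mass / M
n = 242.1 / 58.443
n = 4.14249782 mol, rounded to 4 dp:

4.1425 mol


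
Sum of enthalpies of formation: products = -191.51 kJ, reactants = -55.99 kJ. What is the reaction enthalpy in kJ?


dH_rxn = sum(dH_f products) - sum(dH_f reactants)
dH_rxn = -191.51 - (-55.99)
dH_rxn = -135.52 kJ:

-135.52 kJ


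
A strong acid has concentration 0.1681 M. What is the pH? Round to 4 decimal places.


A strong acid dissociates completely, so [H+] equals the given concentration.
pH = -log10([H+]) = -log10(0.1681)
pH = 0.77443229, rounded to 4 dp:

0.7744


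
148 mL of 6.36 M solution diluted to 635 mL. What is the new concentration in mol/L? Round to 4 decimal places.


Dilution: M1*V1 = M2*V2, solve for M2.
M2 = M1*V1 / V2
M2 = 6.36 * 148 / 635
M2 = 941.28 / 635
M2 = 1.48233071 mol/L, rounded to 4 dp:

1.4823 mol/L


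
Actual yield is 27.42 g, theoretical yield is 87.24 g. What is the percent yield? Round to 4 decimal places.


% yield = 100 * actual / theoretical
% yield = 100 * 27.42 / 87.24
% yield = 31.43053645 %, rounded to 4 dp:

31.4305 %


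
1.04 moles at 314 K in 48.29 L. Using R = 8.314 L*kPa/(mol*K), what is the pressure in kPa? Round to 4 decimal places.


PV = nRT, solve for P = nRT / V.
nRT = 1.04 * 8.314 * 314 = 2715.0198
P = 2715.0198 / 48.29
P = 56.22323048 kPa, rounded to 4 dp:

56.2232 kPa


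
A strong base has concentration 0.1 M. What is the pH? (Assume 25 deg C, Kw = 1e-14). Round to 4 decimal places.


A strong base dissociates completely, so [OH-] equals the given concentration.
pOH = -log10([OH-]) = -log10(0.1) = 1.0
pH = 14 - pOH = 14 - 1.0
pH = 13.0, rounded to 4 dp:

13.0000


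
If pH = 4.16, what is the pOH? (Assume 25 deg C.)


At 25 deg C, pH + pOH = 14.
pOH = 14 - pH = 14 - 4.16
pOH = 9.84:

9.84


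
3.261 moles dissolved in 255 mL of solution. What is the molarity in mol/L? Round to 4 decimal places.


Convert volume to liters: V_L = V_mL / 1000.
V_L = 255 / 1000 = 0.255 L
M = n / V_L = 3.261 / 0.255
M = 12.78823529 mol/L, rounded to 4 dp:

12.7882 mol/L


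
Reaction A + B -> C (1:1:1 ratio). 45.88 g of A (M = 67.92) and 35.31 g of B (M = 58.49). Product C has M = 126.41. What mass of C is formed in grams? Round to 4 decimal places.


Find moles of each reactant; the smaller value is the limiting reagent in a 1:1:1 reaction, so moles_C equals moles of the limiter.
n_A = mass_A / M_A = 45.88 / 67.92 = 0.675501 mol
n_B = mass_B / M_B = 35.31 / 58.49 = 0.603693 mol
Limiting reagent: B (smaller), n_limiting = 0.603693 mol
mass_C = n_limiting * M_C = 0.603693 * 126.41
mass_C = 76.31283213 g, rounded to 4 dp:

76.3128 g


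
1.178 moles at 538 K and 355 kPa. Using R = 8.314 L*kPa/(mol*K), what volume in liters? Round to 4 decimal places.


PV = nRT, solve for V = nRT / P.
nRT = 1.178 * 8.314 * 538 = 5269.1139
V = 5269.1139 / 355
V = 14.84257437 L, rounded to 4 dp:

14.8426 L


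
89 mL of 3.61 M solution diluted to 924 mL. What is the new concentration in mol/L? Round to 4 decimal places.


Dilution: M1*V1 = M2*V2, solve for M2.
M2 = M1*V1 / V2
M2 = 3.61 * 89 / 924
M2 = 321.29 / 924
M2 = 0.34771645 mol/L, rounded to 4 dp:

0.3477 mol/L


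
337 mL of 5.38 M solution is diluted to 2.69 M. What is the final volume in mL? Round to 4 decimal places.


Dilution: M1*V1 = M2*V2, solve for V2.
V2 = M1*V1 / M2
V2 = 5.38 * 337 / 2.69
V2 = 1813.06 / 2.69
V2 = 674.0 mL, rounded to 4 dp:

674.0000 mL


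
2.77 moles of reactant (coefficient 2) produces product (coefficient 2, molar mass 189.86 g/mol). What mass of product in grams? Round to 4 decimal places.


Use the coefficient ratio to convert reactant moles to product moles, then multiply by the product's molar mass.
moles_P = moles_R * (coeff_P / coeff_R) = 2.77 * (2/2) = 2.77
mass_P = moles_P * M_P = 2.77 * 189.86
mass_P = 525.9122 g, rounded to 4 dp:

525.9122 g


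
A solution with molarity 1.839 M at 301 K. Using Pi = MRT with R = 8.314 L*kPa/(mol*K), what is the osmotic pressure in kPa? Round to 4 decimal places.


Osmotic pressure (van't Hoff): Pi = M*R*T.
RT = 8.314 * 301 = 2502.514
Pi = 1.839 * 2502.514
Pi = 4602.123246 kPa, rounded to 4 dp:

4602.1232 kPa


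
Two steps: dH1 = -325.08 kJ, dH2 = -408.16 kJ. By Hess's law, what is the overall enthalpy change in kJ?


Hess's law: enthalpy is a state function, so add the step enthalpies.
dH_total = dH1 + dH2 = -325.08 + (-408.16)
dH_total = -733.24 kJ:

-733.24 kJ


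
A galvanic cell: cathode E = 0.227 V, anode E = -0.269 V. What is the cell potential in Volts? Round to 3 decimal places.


Standard cell potential: E_cell = E_cathode - E_anode.
E_cell = 0.227 - (-0.269)
E_cell = 0.496 V, rounded to 3 dp:

0.496 V


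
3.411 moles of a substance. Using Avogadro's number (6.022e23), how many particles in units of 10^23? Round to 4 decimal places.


N = n * NA, then divide by 1e23 for the requested units.
N / 1e23 = n * 6.022
N / 1e23 = 3.411 * 6.022
N / 1e23 = 20.541042, rounded to 4 dp:

20.5410


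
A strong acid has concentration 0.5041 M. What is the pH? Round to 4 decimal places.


A strong acid dissociates completely, so [H+] equals the given concentration.
pH = -log10([H+]) = -log10(0.5041)
pH = 0.2974833, rounded to 4 dp:

0.2975


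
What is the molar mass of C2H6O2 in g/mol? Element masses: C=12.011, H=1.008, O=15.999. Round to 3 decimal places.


M = sum(count * atomic_mass) over atoms.
M = 2*12.011 + 6*1.008 + 2*15.999
M = 24.022 + 6.048 + 31.998
M = 62.068 g/mol, rounded to 3 dp:

62.068 g/mol


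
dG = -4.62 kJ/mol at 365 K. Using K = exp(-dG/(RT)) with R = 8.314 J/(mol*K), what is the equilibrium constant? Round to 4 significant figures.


dG is in kJ/mol; multiply by 1000 to match R in J/(mol*K).
RT = 8.314 * 365 = 3034.61 J/mol
exponent = -dG*1000 / (RT) = -(-4.62*1000) / 3034.61 = 1.52243616
K = exp(1.52243616)
K = 4.5833774, rounded to 4 significant figures:

4.583


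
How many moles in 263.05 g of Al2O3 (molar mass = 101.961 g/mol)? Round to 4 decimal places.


n = mass / M
n = 263.05 / 101.961
n = 2.579908 mol, rounded to 4 dp:

2.5799 mol


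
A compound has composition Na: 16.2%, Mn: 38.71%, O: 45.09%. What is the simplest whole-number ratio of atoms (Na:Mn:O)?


Assume 100 g of compound, divide each mass% by atomic mass to get moles, then normalize by the smallest to get a raw atom ratio.
Moles per 100 g: Na: 16.2/22.99 = 0.7047, Mn: 38.71/54.938 = 0.7046, O: 45.09/15.999 = 2.8183
Raw ratio (divide by min = 0.7046): Na: 1.0, Mn: 1.0, O: 4.0
Multiply by 1 to clear fractions: Na: 1.0 ~= 1, Mn: 1.0 ~= 1, O: 4.0 ~= 4
Reduce by GCD to get the simplest whole-number ratio:

1:1:4


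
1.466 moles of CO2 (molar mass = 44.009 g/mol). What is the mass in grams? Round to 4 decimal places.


mass = n * M
mass = 1.466 * 44.009
mass = 64.517194 g, rounded to 4 dp:

64.5172 g


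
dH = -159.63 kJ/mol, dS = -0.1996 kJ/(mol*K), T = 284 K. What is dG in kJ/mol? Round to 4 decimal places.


Gibbs: dG = dH - T*dS (consistent units, dS already in kJ/(mol*K)).
T*dS = 284 * -0.1996 = -56.6864
dG = -159.63 - (-56.6864)
dG = -102.9436 kJ/mol, rounded to 4 dp:

-102.9436 kJ/mol


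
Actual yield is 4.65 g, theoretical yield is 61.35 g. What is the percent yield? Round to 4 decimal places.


% yield = 100 * actual / theoretical
% yield = 100 * 4.65 / 61.35
% yield = 7.5794621 %, rounded to 4 dp:

7.5795 %


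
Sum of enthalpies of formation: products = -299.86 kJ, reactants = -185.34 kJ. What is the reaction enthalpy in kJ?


dH_rxn = sum(dH_f products) - sum(dH_f reactants)
dH_rxn = -299.86 - (-185.34)
dH_rxn = -114.52 kJ:

-114.52 kJ


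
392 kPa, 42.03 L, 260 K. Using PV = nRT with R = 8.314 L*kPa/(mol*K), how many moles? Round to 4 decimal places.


PV = nRT, solve for n = PV / (RT).
PV = 392 * 42.03 = 16475.76
RT = 8.314 * 260 = 2161.64
n = 16475.76 / 2161.64
n = 7.62187968 mol, rounded to 4 dp:

7.6219 mol


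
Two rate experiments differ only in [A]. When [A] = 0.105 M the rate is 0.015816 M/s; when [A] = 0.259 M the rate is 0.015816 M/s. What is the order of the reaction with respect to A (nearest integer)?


Rate is proportional to [A]^n, so rate2/rate1 = ([A]2/[A]1)^n. Take logs to solve for n.
rate2/rate1 = 0.015816 / 0.015816 = 1.0
[A]2/[A]1 = 0.259 / 0.105 = 2.4667
n = ln(1.0) / ln(2.4667) = 0.0
Nearest integer order:

0


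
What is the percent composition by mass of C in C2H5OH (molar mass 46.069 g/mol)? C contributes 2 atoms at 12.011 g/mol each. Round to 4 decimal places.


pct = 100 * (n_elem * M_elem) / M_total
mass_contribution = 2 * 12.011 = 24.022 g/mol
pct = 100 * 24.022 / 46.069
pct = 52.14352384 %, rounded to 4 dp:

52.1435 %


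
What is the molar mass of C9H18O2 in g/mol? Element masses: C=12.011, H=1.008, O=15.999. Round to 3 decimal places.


M = sum(count * atomic_mass) over atoms.
M = 9*12.011 + 18*1.008 + 2*15.999
M = 108.099 + 18.144 + 31.998
M = 158.241 g/mol, rounded to 3 dp:

158.241 g/mol


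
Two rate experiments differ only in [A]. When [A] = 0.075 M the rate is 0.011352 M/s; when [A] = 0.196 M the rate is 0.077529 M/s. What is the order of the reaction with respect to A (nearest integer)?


Rate is proportional to [A]^n, so rate2/rate1 = ([A]2/[A]1)^n. Take logs to solve for n.
rate2/rate1 = 0.077529 / 0.011352 = 6.8295
[A]2/[A]1 = 0.196 / 0.075 = 2.6133
n = ln(6.8295) / ln(2.6133) = 2.0
Nearest integer order:

2


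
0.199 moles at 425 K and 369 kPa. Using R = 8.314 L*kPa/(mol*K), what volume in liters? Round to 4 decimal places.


PV = nRT, solve for V = nRT / P.
nRT = 0.199 * 8.314 * 425 = 703.1566
V = 703.1566 / 369
V = 1.90557344 L, rounded to 4 dp:

1.9056 L


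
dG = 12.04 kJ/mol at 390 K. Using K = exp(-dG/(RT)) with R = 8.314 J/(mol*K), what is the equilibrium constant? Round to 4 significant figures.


dG is in kJ/mol; multiply by 1000 to match R in J/(mol*K).
RT = 8.314 * 390 = 3242.46 J/mol
exponent = -dG*1000 / (RT) = -(12.04*1000) / 3242.46 = -3.71323008
K = exp(-3.71323008)
K = 0.024398586, rounded to 4 significant figures:

0.02440


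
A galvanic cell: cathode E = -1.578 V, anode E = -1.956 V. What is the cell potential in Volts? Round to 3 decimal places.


Standard cell potential: E_cell = E_cathode - E_anode.
E_cell = -1.578 - (-1.956)
E_cell = 0.378 V, rounded to 3 dp:

0.378 V


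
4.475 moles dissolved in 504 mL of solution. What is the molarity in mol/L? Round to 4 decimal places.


Convert volume to liters: V_L = V_mL / 1000.
V_L = 504 / 1000 = 0.504 L
M = n / V_L = 4.475 / 0.504
M = 8.87896825 mol/L, rounded to 4 dp:

8.8790 mol/L


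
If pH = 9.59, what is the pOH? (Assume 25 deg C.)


At 25 deg C, pH + pOH = 14.
pOH = 14 - pH = 14 - 9.59
pOH = 4.41:

4.41


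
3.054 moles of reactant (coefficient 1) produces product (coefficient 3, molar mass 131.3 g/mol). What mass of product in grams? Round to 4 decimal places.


Use the coefficient ratio to convert reactant moles to product moles, then multiply by the product's molar mass.
moles_P = moles_R * (coeff_P / coeff_R) = 3.054 * (3/1) = 9.162
mass_P = moles_P * M_P = 9.162 * 131.3
mass_P = 1202.9706 g, rounded to 4 dp:

1202.9706 g


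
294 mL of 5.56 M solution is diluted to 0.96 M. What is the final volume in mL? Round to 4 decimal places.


Dilution: M1*V1 = M2*V2, solve for V2.
V2 = M1*V1 / M2
V2 = 5.56 * 294 / 0.96
V2 = 1634.64 / 0.96
V2 = 1702.75 mL, rounded to 4 dp:

1702.7500 mL


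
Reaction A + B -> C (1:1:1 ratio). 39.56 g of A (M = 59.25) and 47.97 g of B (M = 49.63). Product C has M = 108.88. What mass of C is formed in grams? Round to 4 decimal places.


Find moles of each reactant; the smaller value is the limiting reagent in a 1:1:1 reaction, so moles_C equals moles of the limiter.
n_A = mass_A / M_A = 39.56 / 59.25 = 0.667679 mol
n_B = mass_B / M_B = 47.97 / 49.63 = 0.966552 mol
Limiting reagent: A (smaller), n_limiting = 0.667679 mol
mass_C = n_limiting * M_C = 0.667679 * 108.88
mass_C = 72.69688952 g, rounded to 4 dp:

72.6969 g


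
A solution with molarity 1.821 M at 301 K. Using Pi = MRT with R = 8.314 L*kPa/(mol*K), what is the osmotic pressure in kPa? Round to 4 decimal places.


Osmotic pressure (van't Hoff): Pi = M*R*T.
RT = 8.314 * 301 = 2502.514
Pi = 1.821 * 2502.514
Pi = 4557.077994 kPa, rounded to 4 dp:

4557.0780 kPa


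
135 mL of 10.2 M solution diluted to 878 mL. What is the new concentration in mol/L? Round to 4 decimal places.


Dilution: M1*V1 = M2*V2, solve for M2.
M2 = M1*V1 / V2
M2 = 10.2 * 135 / 878
M2 = 1377.0 / 878
M2 = 1.56833713 mol/L, rounded to 4 dp:

1.5683 mol/L


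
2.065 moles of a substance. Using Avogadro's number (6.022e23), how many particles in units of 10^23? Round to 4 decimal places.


N = n * NA, then divide by 1e23 for the requested units.
N / 1e23 = n * 6.022
N / 1e23 = 2.065 * 6.022
N / 1e23 = 12.43543, rounded to 4 dp:

12.4354


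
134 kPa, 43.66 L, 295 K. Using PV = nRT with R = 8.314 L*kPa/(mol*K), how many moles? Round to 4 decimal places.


PV = nRT, solve for n = PV / (RT).
PV = 134 * 43.66 = 5850.44
RT = 8.314 * 295 = 2452.63
n = 5850.44 / 2452.63
n = 2.38537407 mol, rounded to 4 dp:

2.3854 mol


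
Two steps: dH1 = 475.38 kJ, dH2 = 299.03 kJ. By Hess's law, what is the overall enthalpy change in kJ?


Hess's law: enthalpy is a state function, so add the step enthalpies.
dH_total = dH1 + dH2 = 475.38 + (299.03)
dH_total = 774.41 kJ:

774.41 kJ


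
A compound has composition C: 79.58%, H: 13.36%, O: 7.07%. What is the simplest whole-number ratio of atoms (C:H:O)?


Assume 100 g of compound, divide each mass% by atomic mass to get moles, then normalize by the smallest to get a raw atom ratio.
Moles per 100 g: C: 79.58/12.011 = 6.6256, H: 13.36/1.008 = 13.254, O: 7.07/15.999 = 0.4419
Raw ratio (divide by min = 0.4419): C: 14.993, H: 29.993, O: 1.0
Multiply by 1 to clear fractions: C: 14.993 ~= 15, H: 29.993 ~= 30, O: 1.0 ~= 1
Reduce by GCD to get the simplest whole-number ratio:

15:30:1


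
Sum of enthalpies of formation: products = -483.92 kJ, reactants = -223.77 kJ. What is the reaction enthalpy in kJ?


dH_rxn = sum(dH_f products) - sum(dH_f reactants)
dH_rxn = -483.92 - (-223.77)
dH_rxn = -260.15 kJ:

-260.15 kJ


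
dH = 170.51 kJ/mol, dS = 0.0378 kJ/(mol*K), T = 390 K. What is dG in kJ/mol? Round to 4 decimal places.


Gibbs: dG = dH - T*dS (consistent units, dS already in kJ/(mol*K)).
T*dS = 390 * 0.0378 = 14.742
dG = 170.51 - (14.742)
dG = 155.768 kJ/mol, rounded to 4 dp:

155.7680 kJ/mol


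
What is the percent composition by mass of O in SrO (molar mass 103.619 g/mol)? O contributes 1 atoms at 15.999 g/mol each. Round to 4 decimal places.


pct = 100 * (n_elem * M_elem) / M_total
mass_contribution = 1 * 15.999 = 15.999 g/mol
pct = 100 * 15.999 / 103.619
pct = 15.44021849 %, rounded to 4 dp:

15.4402 %


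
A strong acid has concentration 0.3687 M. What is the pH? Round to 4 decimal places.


A strong acid dissociates completely, so [H+] equals the given concentration.
pH = -log10([H+]) = -log10(0.3687)
pH = 0.43332686, rounded to 4 dp:

0.4333


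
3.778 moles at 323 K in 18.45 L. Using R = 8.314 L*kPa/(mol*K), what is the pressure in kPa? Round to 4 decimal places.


PV = nRT, solve for P = nRT / V.
nRT = 3.778 * 8.314 * 323 = 10145.5243
P = 10145.5243 / 18.45
P = 549.89291599 kPa, rounded to 4 dp:

549.8929 kPa


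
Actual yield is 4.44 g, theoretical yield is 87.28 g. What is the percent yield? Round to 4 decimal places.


% yield = 100 * actual / theoretical
% yield = 100 * 4.44 / 87.28
% yield = 5.08707608 %, rounded to 4 dp:

5.0871 %


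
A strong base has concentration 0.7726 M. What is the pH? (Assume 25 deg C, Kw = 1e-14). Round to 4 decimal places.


A strong base dissociates completely, so [OH-] equals the given concentration.
pOH = -log10([OH-]) = -log10(0.7726) = 0.112045
pH = 14 - pOH = 14 - 0.112045
pH = 13.887955, rounded to 4 dp:

13.8880


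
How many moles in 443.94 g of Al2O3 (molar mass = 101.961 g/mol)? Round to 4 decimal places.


n = mass / M
n = 443.94 / 101.961
n = 4.35401771 mol, rounded to 4 dp:

4.3540 mol


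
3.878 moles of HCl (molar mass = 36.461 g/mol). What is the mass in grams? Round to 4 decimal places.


mass = n * M
mass = 3.878 * 36.461
mass = 141.395758 g, rounded to 4 dp:

141.3958 g


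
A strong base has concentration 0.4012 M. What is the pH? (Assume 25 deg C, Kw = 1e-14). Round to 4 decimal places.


A strong base dissociates completely, so [OH-] equals the given concentration.
pOH = -log10([OH-]) = -log10(0.4012) = 0.396639
pH = 14 - pOH = 14 - 0.396639
pH = 13.603361, rounded to 4 dp:

13.6034


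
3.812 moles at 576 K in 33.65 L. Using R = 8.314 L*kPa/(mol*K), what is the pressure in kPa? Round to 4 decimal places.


PV = nRT, solve for P = nRT / V.
nRT = 3.812 * 8.314 * 576 = 18255.1496
P = 18255.1496 / 33.65
P = 542.50073105 kPa, rounded to 4 dp:

542.5007 kPa


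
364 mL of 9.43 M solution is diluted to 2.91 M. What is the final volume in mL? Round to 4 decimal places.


Dilution: M1*V1 = M2*V2, solve for V2.
V2 = M1*V1 / M2
V2 = 9.43 * 364 / 2.91
V2 = 3432.52 / 2.91
V2 = 1179.56013746 mL, rounded to 4 dp:

1179.5601 mL


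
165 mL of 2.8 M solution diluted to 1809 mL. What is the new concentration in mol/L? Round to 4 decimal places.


Dilution: M1*V1 = M2*V2, solve for M2.
M2 = M1*V1 / V2
M2 = 2.8 * 165 / 1809
M2 = 462.0 / 1809
M2 = 0.25538972 mol/L, rounded to 4 dp:

0.2554 mol/L


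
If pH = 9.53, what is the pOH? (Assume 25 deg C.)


At 25 deg C, pH + pOH = 14.
pOH = 14 - pH = 14 - 9.53
pOH = 4.47:

4.47


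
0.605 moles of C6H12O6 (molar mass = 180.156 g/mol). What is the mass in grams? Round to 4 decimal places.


mass = n * M
mass = 0.605 * 180.156
mass = 108.99438 g, rounded to 4 dp:

108.9944 g


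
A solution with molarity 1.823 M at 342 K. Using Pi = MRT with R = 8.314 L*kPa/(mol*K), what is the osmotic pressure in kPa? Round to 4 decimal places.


Osmotic pressure (van't Hoff): Pi = M*R*T.
RT = 8.314 * 342 = 2843.388
Pi = 1.823 * 2843.388
Pi = 5183.496324 kPa, rounded to 4 dp:

5183.4963 kPa


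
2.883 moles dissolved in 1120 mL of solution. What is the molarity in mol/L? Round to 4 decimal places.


Convert volume to liters: V_L = V_mL / 1000.
V_L = 1120 / 1000 = 1.12 L
M = n / V_L = 2.883 / 1.12
M = 2.57410714 mol/L, rounded to 4 dp:

2.5741 mol/L


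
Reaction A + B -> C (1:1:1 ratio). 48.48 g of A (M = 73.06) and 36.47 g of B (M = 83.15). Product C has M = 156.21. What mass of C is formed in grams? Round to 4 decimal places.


Find moles of each reactant; the smaller value is the limiting reagent in a 1:1:1 reaction, so moles_C equals moles of the limiter.
n_A = mass_A / M_A = 48.48 / 73.06 = 0.663564 mol
n_B = mass_B / M_B = 36.47 / 83.15 = 0.438605 mol
Limiting reagent: B (smaller), n_limiting = 0.438605 mol
mass_C = n_limiting * M_C = 0.438605 * 156.21
mass_C = 68.51448705 g, rounded to 4 dp:

68.5145 g


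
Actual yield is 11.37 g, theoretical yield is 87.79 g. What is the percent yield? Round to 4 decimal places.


% yield = 100 * actual / theoretical
% yield = 100 * 11.37 / 87.79
% yield = 12.9513612 %, rounded to 4 dp:

12.9514 %


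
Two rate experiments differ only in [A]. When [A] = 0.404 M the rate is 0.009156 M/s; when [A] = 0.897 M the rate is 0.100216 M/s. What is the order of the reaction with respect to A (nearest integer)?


Rate is proportional to [A]^n, so rate2/rate1 = ([A]2/[A]1)^n. Take logs to solve for n.
rate2/rate1 = 0.100216 / 0.009156 = 10.9454
[A]2/[A]1 = 0.897 / 0.404 = 2.2203
n = ln(10.9454) / ln(2.2203) = 3.0
Nearest integer order:

3


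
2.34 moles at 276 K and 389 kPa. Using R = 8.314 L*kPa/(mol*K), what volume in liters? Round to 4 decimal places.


PV = nRT, solve for V = nRT / P.
nRT = 2.34 * 8.314 * 276 = 5369.5138
V = 5369.5138 / 389
V = 13.80337738 L, rounded to 4 dp:

13.8034 L


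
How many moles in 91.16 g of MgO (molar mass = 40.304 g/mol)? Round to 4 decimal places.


n = mass / M
n = 91.16 / 40.304
n = 2.26181024 mol, rounded to 4 dp:

2.2618 mol


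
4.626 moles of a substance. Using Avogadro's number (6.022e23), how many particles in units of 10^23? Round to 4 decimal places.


N = n * NA, then divide by 1e23 for the requested units.
N / 1e23 = n * 6.022
N / 1e23 = 4.626 * 6.022
N / 1e23 = 27.857772, rounded to 4 dp:

27.8578


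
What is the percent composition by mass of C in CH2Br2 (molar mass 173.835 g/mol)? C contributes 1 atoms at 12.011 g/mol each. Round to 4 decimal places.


pct = 100 * (n_elem * M_elem) / M_total
mass_contribution = 1 * 12.011 = 12.011 g/mol
pct = 100 * 12.011 / 173.835
pct = 6.9094256 %, rounded to 4 dp:

6.9094 %


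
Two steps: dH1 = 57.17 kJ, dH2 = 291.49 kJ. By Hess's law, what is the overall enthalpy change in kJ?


Hess's law: enthalpy is a state function, so add the step enthalpies.
dH_total = dH1 + dH2 = 57.17 + (291.49)
dH_total = 348.66 kJ:

348.66 kJ


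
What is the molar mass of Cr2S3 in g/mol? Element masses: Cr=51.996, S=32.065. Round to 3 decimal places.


M = sum(count * atomic_mass) over atoms.
M = 2*51.996 + 3*32.065
M = 103.992 + 96.195
M = 200.187 g/mol, rounded to 3 dp:

200.187 g/mol


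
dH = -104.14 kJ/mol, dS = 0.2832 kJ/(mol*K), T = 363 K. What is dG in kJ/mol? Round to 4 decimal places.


Gibbs: dG = dH - T*dS (consistent units, dS already in kJ/(mol*K)).
T*dS = 363 * 0.2832 = 102.8016
dG = -104.14 - (102.8016)
dG = -206.9416 kJ/mol, rounded to 4 dp:

-206.9416 kJ/mol


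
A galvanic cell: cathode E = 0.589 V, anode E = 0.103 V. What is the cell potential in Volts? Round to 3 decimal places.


Standard cell potential: E_cell = E_cathode - E_anode.
E_cell = 0.589 - (0.103)
E_cell = 0.486 V, rounded to 3 dp:

0.486 V


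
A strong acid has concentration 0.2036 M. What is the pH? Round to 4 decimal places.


A strong acid dissociates completely, so [H+] equals the given concentration.
pH = -log10([H+]) = -log10(0.2036)
pH = 0.69122223, rounded to 4 dp:

0.6912


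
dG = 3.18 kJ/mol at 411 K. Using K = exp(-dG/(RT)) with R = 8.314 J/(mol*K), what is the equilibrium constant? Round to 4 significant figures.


dG is in kJ/mol; multiply by 1000 to match R in J/(mol*K).
RT = 8.314 * 411 = 3417.054 J/mol
exponent = -dG*1000 / (RT) = -(3.18*1000) / 3417.054 = -0.93062621
K = exp(-0.93062621)
K = 0.39430671, rounded to 4 significant figures:

0.3943


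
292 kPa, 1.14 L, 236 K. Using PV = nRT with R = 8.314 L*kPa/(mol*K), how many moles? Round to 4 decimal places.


PV = nRT, solve for n = PV / (RT).
PV = 292 * 1.14 = 332.88
RT = 8.314 * 236 = 1962.104
n = 332.88 / 1962.104
n = 0.16965462 mol, rounded to 4 dp:

0.1697 mol


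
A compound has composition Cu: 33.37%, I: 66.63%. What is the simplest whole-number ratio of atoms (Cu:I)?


Assume 100 g of compound, divide each mass% by atomic mass to get moles, then normalize by the smallest to get a raw atom ratio.
Moles per 100 g: Cu: 33.37/63.546 = 0.5251, I: 66.63/126.904 = 0.525
Raw ratio (divide by min = 0.525): Cu: 1.0, I: 1.0
Multiply by 1 to clear fractions: Cu: 1.0 ~= 1, I: 1.0 ~= 1
Reduce by GCD to get the simplest whole-number ratio:

1:1


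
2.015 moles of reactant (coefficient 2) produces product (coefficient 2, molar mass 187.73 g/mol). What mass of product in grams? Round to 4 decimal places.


Use the coefficient ratio to convert reactant moles to product moles, then multiply by the product's molar mass.
moles_P = moles_R * (coeff_P / coeff_R) = 2.015 * (2/2) = 2.015
mass_P = moles_P * M_P = 2.015 * 187.73
mass_P = 378.27595 g, rounded to 4 dp:

378.2760 g


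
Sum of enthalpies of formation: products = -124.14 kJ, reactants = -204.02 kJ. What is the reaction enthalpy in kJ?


dH_rxn = sum(dH_f products) - sum(dH_f reactants)
dH_rxn = -124.14 - (-204.02)
dH_rxn = 79.88 kJ:

79.88 kJ


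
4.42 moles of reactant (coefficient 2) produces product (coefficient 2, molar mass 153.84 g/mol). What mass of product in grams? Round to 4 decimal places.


Use the coefficient ratio to convert reactant moles to product moles, then multiply by the product's molar mass.
moles_P = moles_R * (coeff_P / coeff_R) = 4.42 * (2/2) = 4.42
mass_P = moles_P * M_P = 4.42 * 153.84
mass_P = 679.9728 g, rounded to 4 dp:

679.9728 g


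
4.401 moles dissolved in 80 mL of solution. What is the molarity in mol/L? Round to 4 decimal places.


Convert volume to liters: V_L = V_mL / 1000.
V_L = 80 / 1000 = 0.08 L
M = n / V_L = 4.401 / 0.08
M = 55.0125 mol/L, rounded to 4 dp:

55.0125 mol/L


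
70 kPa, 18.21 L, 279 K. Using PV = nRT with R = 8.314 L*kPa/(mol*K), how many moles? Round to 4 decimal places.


PV = nRT, solve for n = PV / (RT).
PV = 70 * 18.21 = 1274.7
RT = 8.314 * 279 = 2319.606
n = 1274.7 / 2319.606
n = 0.54953298 mol, rounded to 4 dp:

0.5495 mol


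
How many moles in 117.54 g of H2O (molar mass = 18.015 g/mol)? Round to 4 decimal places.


n = mass / M
n = 117.54 / 18.015
n = 6.52456286 mol, rounded to 4 dp:

6.5246 mol


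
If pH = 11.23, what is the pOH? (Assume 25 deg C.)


At 25 deg C, pH + pOH = 14.
pOH = 14 - pH = 14 - 11.23
pOH = 2.77:

2.77


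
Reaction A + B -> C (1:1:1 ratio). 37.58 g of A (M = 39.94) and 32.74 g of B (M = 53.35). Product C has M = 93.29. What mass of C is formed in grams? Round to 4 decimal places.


Find moles of each reactant; the smaller value is the limiting reagent in a 1:1:1 reaction, so moles_C equals moles of the limiter.
n_A = mass_A / M_A = 37.58 / 39.94 = 0.940911 mol
n_B = mass_B / M_B = 32.74 / 53.35 = 0.613683 mol
Limiting reagent: B (smaller), n_limiting = 0.613683 mol
mass_C = n_limiting * M_C = 0.613683 * 93.29
mass_C = 57.25048707 g, rounded to 4 dp:

57.2505 g


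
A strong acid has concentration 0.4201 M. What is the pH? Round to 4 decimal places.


A strong acid dissociates completely, so [H+] equals the given concentration.
pH = -log10([H+]) = -log10(0.4201)
pH = 0.37664732, rounded to 4 dp:

0.3766


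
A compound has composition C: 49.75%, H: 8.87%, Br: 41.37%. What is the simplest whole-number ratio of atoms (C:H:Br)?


Assume 100 g of compound, divide each mass% by atomic mass to get moles, then normalize by the smallest to get a raw atom ratio.
Moles per 100 g: C: 49.75/12.011 = 4.142, H: 8.87/1.008 = 8.7996, Br: 41.37/79.904 = 0.5177
Raw ratio (divide by min = 0.5177): C: 8.0, H: 16.996, Br: 1.0
Multiply by 1 to clear fractions: C: 8.0 ~= 8, H: 16.996 ~= 17, Br: 1.0 ~= 1
Reduce by GCD to get the simplest whole-number ratio:

8:17:1


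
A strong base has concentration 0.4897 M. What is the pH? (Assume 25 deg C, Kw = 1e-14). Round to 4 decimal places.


A strong base dissociates completely, so [OH-] equals the given concentration.
pOH = -log10([OH-]) = -log10(0.4897) = 0.31007
pH = 14 - pOH = 14 - 0.31007
pH = 13.68993, rounded to 4 dp:

13.6899


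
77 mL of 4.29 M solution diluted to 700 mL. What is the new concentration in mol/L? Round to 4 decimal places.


Dilution: M1*V1 = M2*V2, solve for M2.
M2 = M1*V1 / V2
M2 = 4.29 * 77 / 700
M2 = 330.33 / 700
M2 = 0.4719 mol/L, rounded to 4 dp:

0.4719 mol/L


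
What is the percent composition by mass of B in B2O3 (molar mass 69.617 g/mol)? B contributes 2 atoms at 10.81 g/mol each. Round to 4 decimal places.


pct = 100 * (n_elem * M_elem) / M_total
mass_contribution = 2 * 10.81 = 21.62 g/mol
pct = 100 * 21.62 / 69.617
pct = 31.05563296 %, rounded to 4 dp:

31.0556 %


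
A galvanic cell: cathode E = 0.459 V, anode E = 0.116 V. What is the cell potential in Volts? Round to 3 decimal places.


Standard cell potential: E_cell = E_cathode - E_anode.
E_cell = 0.459 - (0.116)
E_cell = 0.343 V, rounded to 3 dp:

0.343 V


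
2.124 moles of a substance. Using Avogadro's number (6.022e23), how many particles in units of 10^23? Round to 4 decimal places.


N = n * NA, then divide by 1e23 for the requested units.
N / 1e23 = n * 6.022
N / 1e23 = 2.124 * 6.022
N / 1e23 = 12.790728, rounded to 4 dp:

12.7907


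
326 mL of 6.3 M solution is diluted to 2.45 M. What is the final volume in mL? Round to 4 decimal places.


Dilution: M1*V1 = M2*V2, solve for V2.
V2 = M1*V1 / M2
V2 = 6.3 * 326 / 2.45
V2 = 2053.8 / 2.45
V2 = 838.28571429 mL, rounded to 4 dp:

838.2857 mL


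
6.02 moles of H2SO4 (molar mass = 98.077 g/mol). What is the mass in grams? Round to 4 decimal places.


mass = n * M
mass = 6.02 * 98.077
mass = 590.42354 g, rounded to 4 dp:

590.4235 g


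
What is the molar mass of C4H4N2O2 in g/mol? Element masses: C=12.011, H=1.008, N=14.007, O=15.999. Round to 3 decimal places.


M = sum(count * atomic_mass) over atoms.
M = 4*12.011 + 4*1.008 + 2*14.007 + 2*15.999
M = 48.044 + 4.032 + 28.014 + 31.998
M = 112.088 g/mol, rounded to 3 dp:

112.088 g/mol


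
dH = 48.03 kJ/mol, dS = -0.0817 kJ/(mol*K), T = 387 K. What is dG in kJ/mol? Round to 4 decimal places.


Gibbs: dG = dH - T*dS (consistent units, dS already in kJ/(mol*K)).
T*dS = 387 * -0.0817 = -31.6179
dG = 48.03 - (-31.6179)
dG = 79.6479 kJ/mol, rounded to 4 dp:

79.6479 kJ/mol


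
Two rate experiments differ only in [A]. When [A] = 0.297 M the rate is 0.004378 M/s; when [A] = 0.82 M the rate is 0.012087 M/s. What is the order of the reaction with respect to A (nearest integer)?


Rate is proportional to [A]^n, so rate2/rate1 = ([A]2/[A]1)^n. Take logs to solve for n.
rate2/rate1 = 0.012087 / 0.004378 = 2.7608
[A]2/[A]1 = 0.82 / 0.297 = 2.7609
n = ln(2.7608) / ln(2.7609) = 1.0
Nearest integer order:

1


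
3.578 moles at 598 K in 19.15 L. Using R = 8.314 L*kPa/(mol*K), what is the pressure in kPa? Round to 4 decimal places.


PV = nRT, solve for P = nRT / V.
nRT = 3.578 * 8.314 * 598 = 17789.0002
P = 17789.0002 / 19.15
P = 928.92951436 kPa, rounded to 4 dp:

928.9295 kPa


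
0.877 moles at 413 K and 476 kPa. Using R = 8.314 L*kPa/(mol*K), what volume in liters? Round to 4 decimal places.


PV = nRT, solve for V = nRT / P.
nRT = 0.877 * 8.314 * 413 = 3011.3391
V = 3011.3391 / 476
V = 6.32634265 L, rounded to 4 dp:

6.3263 L


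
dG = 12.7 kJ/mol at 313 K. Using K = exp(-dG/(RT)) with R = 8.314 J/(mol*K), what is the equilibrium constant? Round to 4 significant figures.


dG is in kJ/mol; multiply by 1000 to match R in J/(mol*K).
RT = 8.314 * 313 = 2602.282 J/mol
exponent = -dG*1000 / (RT) = -(12.7*1000) / 2602.282 = -4.88033195
K = exp(-4.88033195)
K = 0.0075944926, rounded to 4 significant figures:

0.007594


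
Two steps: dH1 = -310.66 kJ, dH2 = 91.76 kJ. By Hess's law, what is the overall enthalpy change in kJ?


Hess's law: enthalpy is a state function, so add the step enthalpies.
dH_total = dH1 + dH2 = -310.66 + (91.76)
dH_total = -218.9 kJ:

-218.90 kJ


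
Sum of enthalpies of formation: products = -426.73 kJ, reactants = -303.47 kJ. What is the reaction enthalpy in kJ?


dH_rxn = sum(dH_f products) - sum(dH_f reactants)
dH_rxn = -426.73 - (-303.47)
dH_rxn = -123.26 kJ:

-123.26 kJ


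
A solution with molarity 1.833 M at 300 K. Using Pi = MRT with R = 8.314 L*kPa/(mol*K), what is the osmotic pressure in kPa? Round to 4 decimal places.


Osmotic pressure (van't Hoff): Pi = M*R*T.
RT = 8.314 * 300 = 2494.2
Pi = 1.833 * 2494.2
Pi = 4571.8686 kPa, rounded to 4 dp:

4571.8686 kPa


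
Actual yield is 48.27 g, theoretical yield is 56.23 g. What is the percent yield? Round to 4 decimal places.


% yield = 100 * actual / theoretical
% yield = 100 * 48.27 / 56.23
% yield = 85.84385559 %, rounded to 4 dp:

85.8439 %


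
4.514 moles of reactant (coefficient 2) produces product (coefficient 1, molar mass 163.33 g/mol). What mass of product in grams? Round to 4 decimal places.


Use the coefficient ratio to convert reactant moles to product moles, then multiply by the product's molar mass.
moles_P = moles_R * (coeff_P / coeff_R) = 4.514 * (1/2) = 2.257
mass_P = moles_P * M_P = 2.257 * 163.33
mass_P = 368.63581 g, rounded to 4 dp:

368.6358 g


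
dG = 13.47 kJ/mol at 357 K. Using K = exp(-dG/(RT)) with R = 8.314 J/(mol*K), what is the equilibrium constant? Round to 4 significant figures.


dG is in kJ/mol; multiply by 1000 to match R in J/(mol*K).
RT = 8.314 * 357 = 2968.098 J/mol
exponent = -dG*1000 / (RT) = -(13.47*1000) / 2968.098 = -4.53825986
K = exp(-4.53825986)
K = 0.010691996, rounded to 4 significant figures:

0.01069


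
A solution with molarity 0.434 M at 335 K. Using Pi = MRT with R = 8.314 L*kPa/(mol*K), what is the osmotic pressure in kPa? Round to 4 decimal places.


Osmotic pressure (van't Hoff): Pi = M*R*T.
RT = 8.314 * 335 = 2785.19
Pi = 0.434 * 2785.19
Pi = 1208.77246 kPa, rounded to 4 dp:

1208.7725 kPa


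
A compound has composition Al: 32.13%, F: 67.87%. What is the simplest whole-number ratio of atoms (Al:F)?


Assume 100 g of compound, divide each mass% by atomic mass to get moles, then normalize by the smallest to get a raw atom ratio.
Moles per 100 g: Al: 32.13/26.982 = 1.1908, F: 67.87/18.998 = 3.5725
Raw ratio (divide by min = 1.1908): Al: 1.0, F: 3.0
Multiply by 1 to clear fractions: Al: 1.0 ~= 1, F: 3.0 ~= 3
Reduce by GCD to get the simplest whole-number ratio:

1:3


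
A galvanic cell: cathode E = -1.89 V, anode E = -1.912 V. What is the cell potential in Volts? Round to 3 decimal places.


Standard cell potential: E_cell = E_cathode - E_anode.
E_cell = -1.89 - (-1.912)
E_cell = 0.022 V, rounded to 3 dp:

0.022 V


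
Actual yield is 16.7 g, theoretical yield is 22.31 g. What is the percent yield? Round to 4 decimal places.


% yield = 100 * actual / theoretical
% yield = 100 * 16.7 / 22.31
% yield = 74.85432541 %, rounded to 4 dp:

74.8543 %


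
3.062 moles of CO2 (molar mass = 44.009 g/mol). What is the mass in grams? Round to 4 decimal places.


mass = n * M
mass = 3.062 * 44.009
mass = 134.755558 g, rounded to 4 dp:

134.7556 g


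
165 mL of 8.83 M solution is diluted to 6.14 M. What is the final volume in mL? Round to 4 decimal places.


Dilution: M1*V1 = M2*V2, solve for V2.
V2 = M1*V1 / M2
V2 = 8.83 * 165 / 6.14
V2 = 1456.95 / 6.14
V2 = 237.28827362 mL, rounded to 4 dp:

237.2883 mL


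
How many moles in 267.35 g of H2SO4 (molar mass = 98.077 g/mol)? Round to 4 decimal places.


n = mass / M
n = 267.35 / 98.077
n = 2.72591943 mol, rounded to 4 dp:

2.7259 mol


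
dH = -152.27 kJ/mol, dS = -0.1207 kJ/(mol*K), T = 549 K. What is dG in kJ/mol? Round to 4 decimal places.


Gibbs: dG = dH - T*dS (consistent units, dS already in kJ/(mol*K)).
T*dS = 549 * -0.1207 = -66.2643
dG = -152.27 - (-66.2643)
dG = -86.0057 kJ/mol, rounded to 4 dp:

-86.0057 kJ/mol


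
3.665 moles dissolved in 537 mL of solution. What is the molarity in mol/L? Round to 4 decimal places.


Convert volume to liters: V_L = V_mL / 1000.
V_L = 537 / 1000 = 0.537 L
M = n / V_L = 3.665 / 0.537
M = 6.82495345 mol/L, rounded to 4 dp:

6.8250 mol/L


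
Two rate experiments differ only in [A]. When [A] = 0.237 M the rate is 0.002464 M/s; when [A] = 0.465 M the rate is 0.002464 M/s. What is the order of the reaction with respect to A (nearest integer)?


Rate is proportional to [A]^n, so rate2/rate1 = ([A]2/[A]1)^n. Take logs to solve for n.
rate2/rate1 = 0.002464 / 0.002464 = 1.0
[A]2/[A]1 = 0.465 / 0.237 = 1.962
n = ln(1.0) / ln(1.962) = 0.0
Nearest integer order:

0


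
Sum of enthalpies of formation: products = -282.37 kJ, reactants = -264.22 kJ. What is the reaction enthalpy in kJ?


dH_rxn = sum(dH_f products) - sum(dH_f reactants)
dH_rxn = -282.37 - (-264.22)
dH_rxn = -18.15 kJ:

-18.15 kJ


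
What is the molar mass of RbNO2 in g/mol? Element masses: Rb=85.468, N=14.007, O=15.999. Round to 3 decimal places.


M = sum(count * atomic_mass) over atoms.
M = 1*85.468 + 1*14.007 + 2*15.999
M = 85.468 + 14.007 + 31.998
M = 131.473 g/mol, rounded to 3 dp:

131.473 g/mol


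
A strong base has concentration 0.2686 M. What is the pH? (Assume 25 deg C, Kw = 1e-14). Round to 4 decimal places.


A strong base dissociates completely, so [OH-] equals the given concentration.
pOH = -log10([OH-]) = -log10(0.2686) = 0.570894
pH = 14 - pOH = 14 - 0.570894
pH = 13.429106, rounded to 4 dp:

13.4291


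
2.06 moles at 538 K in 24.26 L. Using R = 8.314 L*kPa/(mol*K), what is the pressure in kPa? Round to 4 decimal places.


PV = nRT, solve for P = nRT / V.
nRT = 2.06 * 8.314 * 538 = 9214.2399
P = 9214.2399 / 24.26
P = 379.81203215 kPa, rounded to 4 dp:

379.8120 kPa


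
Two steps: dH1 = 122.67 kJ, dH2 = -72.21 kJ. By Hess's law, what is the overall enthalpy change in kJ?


Hess's law: enthalpy is a state function, so add the step enthalpies.
dH_total = dH1 + dH2 = 122.67 + (-72.21)
dH_total = 50.46 kJ:

50.46 kJ


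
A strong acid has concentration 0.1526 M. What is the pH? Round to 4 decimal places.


A strong acid dissociates completely, so [H+] equals the given concentration.
pH = -log10([H+]) = -log10(0.1526)
pH = 0.81644547, rounded to 4 dp:

0.8164
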